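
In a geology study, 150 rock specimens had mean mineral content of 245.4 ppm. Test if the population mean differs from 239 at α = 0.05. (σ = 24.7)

z = (x̄ - μ₀)/(σ/√n) = (245.4 - 239)/(24.7/√150) = 3.173. Critical value: ±1.96. Since |3.173| > 1.96, Reject H₀.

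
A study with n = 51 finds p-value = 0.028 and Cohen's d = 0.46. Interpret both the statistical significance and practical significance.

Statistically significant (p = 0.028 < 0.05). Cohen's d = 0.46 indicates a small effect size. Both statistical and practical significance should be considered.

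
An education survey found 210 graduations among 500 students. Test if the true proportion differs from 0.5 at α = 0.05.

p̂ = 0.42, p₀ = 0.5. z = (p̂ - p₀)/√(p₀(1-p₀)/n) = -3.578. Critical: ±1.96. Reject H₀.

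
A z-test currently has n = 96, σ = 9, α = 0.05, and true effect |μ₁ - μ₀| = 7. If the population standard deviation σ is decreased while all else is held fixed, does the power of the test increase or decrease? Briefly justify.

Power increases: a smaller σ shrinks the standard error σ/√n, moving the sampling distribution under H₁ further from the critical value.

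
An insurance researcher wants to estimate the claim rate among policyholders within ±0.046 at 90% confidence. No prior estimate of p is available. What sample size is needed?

Conservative approach: use p = 0.5 (maximizes p(1-p) = 0.25). n = z²(0.25)/E² = 1.645²×0.25/0.046² = 319.7 → n = 320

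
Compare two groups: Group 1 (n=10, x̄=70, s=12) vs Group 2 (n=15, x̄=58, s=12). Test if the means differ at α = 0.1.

Pooled sp = 12.0. t = 2.449, df = 23. Critical t = ±1.714. Reject H₀.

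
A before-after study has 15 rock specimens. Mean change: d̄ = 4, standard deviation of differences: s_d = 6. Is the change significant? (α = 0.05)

t = d̄/(s_d/√n) = 4/(6/√15) = 2.582. df = 14, critical t = ±2.145. Reject H₀.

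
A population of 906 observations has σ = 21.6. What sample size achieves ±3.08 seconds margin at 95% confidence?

Without FPC: n₀ = (1.96×21.6/3.08)² = 188.938. With FPC: n = n₀N/(n₀+N-1) = 156.5 → n = 157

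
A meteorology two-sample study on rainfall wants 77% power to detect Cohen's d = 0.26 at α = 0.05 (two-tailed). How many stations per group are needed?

z_{α/2} = 1.96, z_β = Φ⁻¹(0.77) = 0.739. For small effect (d = 0.26): n per group = 2(z_{α/2} + z_β)²/d² = 2(1.96 + 0.739)²/0.26² = 215.5 → 216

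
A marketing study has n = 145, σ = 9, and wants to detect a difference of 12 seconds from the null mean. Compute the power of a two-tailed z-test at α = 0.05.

SE = σ/√n = 9/√145 = 0.747. Non-centrality λ = d/SE = 12/0.747 = 16.055. Power ≈ Φ(λ - z_{α/2}) = Φ(16.055 - 1.96) = Φ(14.095) = 1.0.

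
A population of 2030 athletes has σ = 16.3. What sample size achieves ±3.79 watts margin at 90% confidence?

Without FPC: n₀ = (1.645×16.3/3.79)² = 50.053. With FPC: n = n₀N/(n₀+N-1) = 48.9 → n = 49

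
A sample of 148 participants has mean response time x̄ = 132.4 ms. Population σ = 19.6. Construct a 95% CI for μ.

CI = x̄ ± z*(σ/√n) = 132.4 ± 1.96(19.6/√148) = 132.4 ± 3.16 = (129.24, 135.56)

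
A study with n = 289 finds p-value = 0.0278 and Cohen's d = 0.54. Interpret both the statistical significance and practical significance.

Statistically significant (p = 0.0278 < 0.05). Cohen's d = 0.54 indicates a medium effect size. Both statistical and practical significance should be considered.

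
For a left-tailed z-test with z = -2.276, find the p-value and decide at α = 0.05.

p = P(Z < -2.276) = Φ(-2.276) ≈ 0.0114. Since p < 0.05, reject H₀ (significant) at α = 0.05.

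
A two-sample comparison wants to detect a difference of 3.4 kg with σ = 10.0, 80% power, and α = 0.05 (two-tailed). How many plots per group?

n per group = 2(z_α/2 + z_β)²σ²/d² = 2×(1.96 + 0.84)²×10.0²/3.4² = 135.6 → n = 136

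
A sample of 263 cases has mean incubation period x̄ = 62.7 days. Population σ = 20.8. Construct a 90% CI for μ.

CI = x̄ ± z*(σ/√n) = 62.7 ± 1.645(20.8/√263) = 62.7 ± 2.11 = (60.59, 64.81)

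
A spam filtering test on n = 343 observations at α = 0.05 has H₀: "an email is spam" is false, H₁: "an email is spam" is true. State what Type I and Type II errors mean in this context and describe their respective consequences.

Type I (false positive): concluding that an email is spam when it is not — a legitimate email is sent to the spam folder and the user misses it. Type II (false negative): failing to conclude that an email is spam when it is — a spam email lands in the inbox. Which is costlier depends on domain priorities and is a judgement call rather than a statistical fact.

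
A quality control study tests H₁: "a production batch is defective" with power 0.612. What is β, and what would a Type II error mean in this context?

β = 1 - power = 1 - 0.612 = 0.388. A Type II error is failing to reject H₀ when H₀ is false (false negative) — here, failing to conclude that a production batch is defective when in fact it is true. Consequence: shipping a defective batch — faulty products reach customers.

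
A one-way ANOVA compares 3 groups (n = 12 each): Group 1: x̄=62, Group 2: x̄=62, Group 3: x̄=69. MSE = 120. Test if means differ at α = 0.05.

Grand mean = 64.33. SS_between = 392.0, MS_between = 196.0. F = 1.633, F_crit ≈ 3.285. Fail to reject H₀.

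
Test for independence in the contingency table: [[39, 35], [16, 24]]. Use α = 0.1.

χ² = 1.678. df = 1, critical = 2.706. Fail to reject H₀. No evidence of dependence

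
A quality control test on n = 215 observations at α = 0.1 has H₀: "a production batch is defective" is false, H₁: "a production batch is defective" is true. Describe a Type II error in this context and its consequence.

Type II error: failing to reject H₀ when it is false — concluding that a production batch is defective is not supported when in fact it is. Consequence: shipping a defective batch — faulty products reach customers.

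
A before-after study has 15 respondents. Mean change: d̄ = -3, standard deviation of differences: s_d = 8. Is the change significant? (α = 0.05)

t = d̄/(s_d/√n) = -3/(8/√15) = -1.452. df = 14, critical t = ±2.145. Fail to reject H₀.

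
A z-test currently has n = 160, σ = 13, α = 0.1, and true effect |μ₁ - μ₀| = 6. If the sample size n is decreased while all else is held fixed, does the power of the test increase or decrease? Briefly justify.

Power decreases: a smaller n inflates the standard error σ/√n, pulling the sampling distribution under H₁ back toward the critical value.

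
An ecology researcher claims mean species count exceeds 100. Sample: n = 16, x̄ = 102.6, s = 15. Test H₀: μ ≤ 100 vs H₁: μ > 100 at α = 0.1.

t = (102.6 - 100)/(15/√16) = 0.693, df = 15. Critical t = 1.341. Fail to reject H₀.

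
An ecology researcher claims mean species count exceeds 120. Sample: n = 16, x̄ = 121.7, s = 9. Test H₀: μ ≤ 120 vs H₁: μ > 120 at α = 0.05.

t = (121.7 - 120)/(9/√16) = 0.756, df = 15. Critical t = 1.753. Fail to reject H₀.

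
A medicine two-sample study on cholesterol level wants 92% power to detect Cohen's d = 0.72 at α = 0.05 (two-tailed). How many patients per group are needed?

z_{α/2} = 1.96, z_β = Φ⁻¹(0.92) = 1.405. For medium effect (d = 0.72): n per group = 2(z_{α/2} + z_β)²/d² = 2(1.96 + 1.405)²/0.72² = 43.7 → 44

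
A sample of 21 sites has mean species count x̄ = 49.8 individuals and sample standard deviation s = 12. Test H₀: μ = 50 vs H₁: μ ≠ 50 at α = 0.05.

t = (x̄ - μ₀)/(s/√n) = (49.8 - 50)/(12/√21) = -0.076. df = 20, critical t = ±2.086. Fail to reject H₀.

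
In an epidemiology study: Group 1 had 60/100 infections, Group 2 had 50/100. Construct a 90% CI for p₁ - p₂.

p̂₁ = 0.6, p̂₂ = 0.5. Difference = 0.1. CI = (-0.015, 0.215)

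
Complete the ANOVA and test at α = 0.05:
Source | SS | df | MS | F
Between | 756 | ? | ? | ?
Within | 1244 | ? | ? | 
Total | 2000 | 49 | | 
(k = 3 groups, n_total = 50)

df_between = 2, df_within = 47. MS_between = 378.0, MS_within = 26.47. F = 14.281, F_crit ≈ 3.195. Reject H₀.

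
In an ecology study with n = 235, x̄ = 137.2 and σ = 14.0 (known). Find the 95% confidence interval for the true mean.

CI = x̄ ± z*(σ/√n) = 137.2 ± 1.96(14.0/√235) = 137.2 ± 1.79 = (135.41, 138.99)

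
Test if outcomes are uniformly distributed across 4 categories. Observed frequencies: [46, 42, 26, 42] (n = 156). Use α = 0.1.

Expected = 39 each. χ² = Σ(O-E)²/E = 6.051. df = 3, critical value = 6.251. Fail to reject H₀.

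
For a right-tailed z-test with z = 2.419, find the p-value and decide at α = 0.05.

p = P(Z > 2.419) = 1 - Φ(2.419) ≈ 0.0078. Since p < 0.05, reject H₀ (significant) at α = 0.05.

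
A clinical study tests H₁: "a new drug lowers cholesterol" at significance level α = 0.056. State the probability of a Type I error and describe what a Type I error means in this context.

P(Type I error) = α = 0.056. A Type I error is rejecting H₀ when H₀ is actually true (false positive) — here, concluding that a new drug lowers cholesterol when in fact this is not the case. Consequence: approving an ineffective drug — patients take a useless medication and may skip effective alternatives.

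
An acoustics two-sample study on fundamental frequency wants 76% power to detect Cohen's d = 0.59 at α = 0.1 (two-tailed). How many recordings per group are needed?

z_{α/2} = 1.645, z_β = Φ⁻¹(0.76) = 0.706. For medium effect (d = 0.59): n per group = 2(z_{α/2} + z_β)²/d² = 2(1.645 + 0.706)²/0.59² = 31.8 → 32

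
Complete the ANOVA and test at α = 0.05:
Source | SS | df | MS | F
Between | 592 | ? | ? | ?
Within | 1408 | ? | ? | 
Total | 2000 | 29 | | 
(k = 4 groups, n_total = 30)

df_between = 3, df_within = 26. MS_between = 197.33, MS_within = 54.15. F = 3.644, F_crit ≈ 2.975. Reject H₀.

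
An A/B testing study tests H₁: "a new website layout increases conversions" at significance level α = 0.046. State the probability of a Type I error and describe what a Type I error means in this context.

P(Type I error) = α = 0.046. A Type I error is rejecting H₀ when H₀ is actually true (false positive) — here, concluding that a new website layout increases conversions when in fact this is not the case. Consequence: rolling out a layout that doesn't actually help — wasted engineering effort.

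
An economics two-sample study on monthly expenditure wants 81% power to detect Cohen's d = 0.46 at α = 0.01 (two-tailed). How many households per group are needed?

z_{α/2} = 2.576, z_β = Φ⁻¹(0.81) = 0.878. For small effect (d = 0.46): n per group = 2(z_{α/2} + z_β)²/d² = 2(2.576 + 0.878)²/0.46² = 112.8 → 113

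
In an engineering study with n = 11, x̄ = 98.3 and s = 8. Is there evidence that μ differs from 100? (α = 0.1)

t = (x̄ - μ₀)/(s/√n) = (98.3 - 100)/(8/√11) = -0.705. df = 10, critical t = ±1.812. Fail to reject H₀.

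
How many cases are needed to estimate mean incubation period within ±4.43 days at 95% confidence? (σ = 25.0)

n = (z*σ/E)² = (1.96×25.0/4.43)² = 122.3 → n = 123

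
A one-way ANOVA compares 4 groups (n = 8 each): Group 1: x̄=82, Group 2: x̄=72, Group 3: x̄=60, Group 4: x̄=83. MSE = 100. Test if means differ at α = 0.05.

Grand mean = 74.25. SS_between = 2758.0, MS_between = 919.33. F = 9.193, F_crit ≈ 2.947. Reject H₀.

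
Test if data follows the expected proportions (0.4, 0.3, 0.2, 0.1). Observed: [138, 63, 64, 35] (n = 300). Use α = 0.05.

Expected: [120.0, 90.0, 60.0, 30.0]. χ² = 11.9. df = 3, critical = 7.815. Reject H₀.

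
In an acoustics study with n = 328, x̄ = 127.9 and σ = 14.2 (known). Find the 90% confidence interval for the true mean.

CI = x̄ ± z*(σ/√n) = 127.9 ± 1.645(14.2/√328) = 127.9 ± 1.29 = (126.61, 129.19)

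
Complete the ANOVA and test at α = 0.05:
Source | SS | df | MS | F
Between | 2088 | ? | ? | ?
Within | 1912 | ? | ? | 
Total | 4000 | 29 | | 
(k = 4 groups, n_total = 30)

df_between = 3, df_within = 26. MS_between = 696.0, MS_within = 73.54. F = 9.464, F_crit ≈ 2.975. Reject H₀.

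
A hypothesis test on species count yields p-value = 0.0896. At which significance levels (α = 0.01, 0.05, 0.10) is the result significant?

p = 0.0896. Significant at: α = 0.1.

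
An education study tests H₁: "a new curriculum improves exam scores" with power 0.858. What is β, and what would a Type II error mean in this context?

β = 1 - power = 1 - 0.858 = 0.142. A Type II error is failing to reject H₀ when H₀ is false (false negative) — here, failing to conclude that a new curriculum improves exam scores when in fact it is true. Consequence: keeping the old curriculum when the new one would have helped students.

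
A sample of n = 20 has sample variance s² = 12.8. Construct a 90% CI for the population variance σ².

df = 19. χ²_{0.05} = 30.144, χ²_{0.95} = 10.117. CI for σ² = ((n-1)s²/χ²_{α/2}, (n-1)s²/χ²_{1-α/2}) = (19·12.8/30.144, 19·12.8/10.117) = (8.07, 24.04)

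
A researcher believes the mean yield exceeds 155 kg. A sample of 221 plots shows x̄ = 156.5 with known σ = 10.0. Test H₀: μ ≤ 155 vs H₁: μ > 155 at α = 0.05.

z = 2.23. Critical value: 1.645. Reject H₀.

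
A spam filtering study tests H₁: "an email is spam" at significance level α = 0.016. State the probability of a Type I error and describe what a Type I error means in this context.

P(Type I error) = α = 0.016. A Type I error is rejecting H₀ when H₀ is actually true (false positive) — here, concluding that an email is spam when in fact this is not the case. Consequence: a legitimate email is sent to the spam folder and the user misses it.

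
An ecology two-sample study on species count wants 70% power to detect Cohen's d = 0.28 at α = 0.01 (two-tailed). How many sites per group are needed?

z_{α/2} = 2.576, z_β = Φ⁻¹(0.7) = 0.524. For small effect (d = 0.28): n per group = 2(z_{α/2} + z_β)²/d² = 2(2.576 + 0.524)²/0.28² = 245.2 → 246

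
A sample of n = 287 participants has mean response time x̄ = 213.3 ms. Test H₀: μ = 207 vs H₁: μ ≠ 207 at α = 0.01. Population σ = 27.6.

z = (x̄ - μ₀)/(σ/√n) = (213.3 - 207)/(27.6/√287) = 3.867. Critical value: ±2.576. Since |3.867| > 2.576, Reject H₀.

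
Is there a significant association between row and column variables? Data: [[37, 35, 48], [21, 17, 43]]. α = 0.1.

χ² = 3.483. df = 2, critical = 4.605. Fail to reject H₀. No evidence of dependence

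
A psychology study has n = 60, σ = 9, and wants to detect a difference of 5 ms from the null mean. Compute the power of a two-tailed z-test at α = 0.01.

SE = σ/√n = 9/√60 = 1.162. Non-centrality λ = d/SE = 5/1.162 = 4.303. Power ≈ Φ(λ - z_{α/2}) = Φ(4.303 - 2.576) = Φ(1.727) = 0.958.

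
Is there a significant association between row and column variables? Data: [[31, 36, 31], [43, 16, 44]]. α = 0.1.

χ² = 11.774. df = 2, critical = 4.605. Reject H₀. Variables are dependent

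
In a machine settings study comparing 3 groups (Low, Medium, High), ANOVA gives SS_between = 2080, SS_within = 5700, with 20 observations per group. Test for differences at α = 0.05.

df_between = 2, df_within = 57. F = MS_between/MS_within = 1040.0/100.0 = 10.4. F_crit ≈ 3.159. Reject H₀. At least one mean differs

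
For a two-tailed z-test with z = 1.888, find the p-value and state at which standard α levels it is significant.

p = 2·P(Z > |1.888|) = 2·(1 - Φ(1.888)) ≈ 0.059. Significant at α = 0.1.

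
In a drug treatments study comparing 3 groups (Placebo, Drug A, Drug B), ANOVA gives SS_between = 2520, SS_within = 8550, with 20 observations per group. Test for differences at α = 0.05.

df_between = 2, df_within = 57. F = MS_between/MS_within = 1260.0/150.0 = 8.4. F_crit ≈ 3.159. Reject H₀. At least one mean differs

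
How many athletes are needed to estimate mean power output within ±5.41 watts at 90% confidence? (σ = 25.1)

n = (z*σ/E)² = (1.645×25.1/5.41)² = 58.2 → n = 59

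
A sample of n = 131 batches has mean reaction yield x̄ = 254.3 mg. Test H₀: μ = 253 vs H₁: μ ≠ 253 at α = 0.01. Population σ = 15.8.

z = (x̄ - μ₀)/(σ/√n) = (254.3 - 253)/(15.8/√131) = 0.942. Critical value: ±2.576. Since |0.942| ≤ 2.576, Fail to reject H₀.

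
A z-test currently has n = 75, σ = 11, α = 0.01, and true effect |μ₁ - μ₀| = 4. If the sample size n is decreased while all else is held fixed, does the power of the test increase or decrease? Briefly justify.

Power decreases: a smaller n inflates the standard error σ/√n, pulling the sampling distribution under H₁ back toward the critical value.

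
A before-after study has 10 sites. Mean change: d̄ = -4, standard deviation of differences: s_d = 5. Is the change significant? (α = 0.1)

t = d̄/(s_d/√n) = -4/(5/√10) = -2.53. df = 9, critical t = ±1.833. Reject H₀.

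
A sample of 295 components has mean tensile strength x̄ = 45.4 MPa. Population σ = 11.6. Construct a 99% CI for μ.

CI = x̄ ± z*(σ/√n) = 45.4 ± 2.576(11.6/√295) = 45.4 ± 1.74 = (43.66, 47.14)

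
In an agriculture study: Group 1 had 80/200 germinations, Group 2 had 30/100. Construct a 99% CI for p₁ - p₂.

p̂₁ = 0.4, p̂₂ = 0.3. Difference = 0.1. CI = (-0.048, 0.248)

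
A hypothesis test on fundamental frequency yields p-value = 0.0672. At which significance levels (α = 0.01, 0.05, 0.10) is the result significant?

p = 0.0672. Significant at: α = 0.1.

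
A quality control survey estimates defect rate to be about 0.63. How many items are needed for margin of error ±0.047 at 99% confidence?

n = z²p(1-p)/E² = 2.576²×0.63×0.37/0.047² = 700.2 → n = 701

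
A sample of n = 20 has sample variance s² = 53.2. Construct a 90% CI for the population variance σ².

df = 19. χ²_{0.05} = 30.144, χ²_{0.95} = 10.117. CI for σ² = ((n-1)s²/χ²_{α/2}, (n-1)s²/χ²_{1-α/2}) = (19·53.2/30.144, 19·53.2/10.117) = (33.53, 99.91)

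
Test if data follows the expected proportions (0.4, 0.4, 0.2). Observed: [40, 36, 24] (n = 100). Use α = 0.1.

Expected: [40.0, 40.0, 20.0]. χ² = 1.2. df = 2, critical = 4.605. Fail to reject H₀.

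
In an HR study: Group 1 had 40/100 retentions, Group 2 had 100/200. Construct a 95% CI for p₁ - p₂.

p̂₁ = 0.4, p̂₂ = 0.5. Difference = -0.1. CI = (-0.218, 0.018)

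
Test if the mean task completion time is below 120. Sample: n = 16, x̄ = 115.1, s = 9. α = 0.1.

t = (115.1 - 120)/(9/√16) = -2.178, df = 15. Critical t = -1.341. Reject H₀.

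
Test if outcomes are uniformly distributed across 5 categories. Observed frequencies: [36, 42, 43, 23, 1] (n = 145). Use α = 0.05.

Expected = 29 each. χ² = Σ(O-E)²/E = 42.552. df = 4, critical value = 9.488. Reject H₀.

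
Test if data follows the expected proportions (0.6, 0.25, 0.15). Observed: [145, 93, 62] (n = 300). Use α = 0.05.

Expected: [180.0, 75.0, 45.0]. χ² = 17.548. df = 2, critical = 5.991. Reject H₀.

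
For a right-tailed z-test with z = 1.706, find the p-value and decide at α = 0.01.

p = P(Z > 1.706) = 1 - Φ(1.706) ≈ 0.044. Since p ≥ 0.01, fail to reject H₀ (not significant) at α = 0.01.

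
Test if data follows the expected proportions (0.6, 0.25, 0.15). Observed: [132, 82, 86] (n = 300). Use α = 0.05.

Expected: [180.0, 75.0, 45.0]. χ² = 50.809. df = 2, critical = 5.991. Reject H₀.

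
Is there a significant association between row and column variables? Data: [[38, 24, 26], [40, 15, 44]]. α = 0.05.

χ² = 6.131. df = 2, critical = 5.991. Reject H₀. Variables are dependent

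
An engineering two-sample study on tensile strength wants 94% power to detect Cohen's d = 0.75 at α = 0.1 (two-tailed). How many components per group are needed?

z_{α/2} = 1.645, z_β = Φ⁻¹(0.94) = 1.555. For medium effect (d = 0.75): n per group = 2(z_{α/2} + z_β)²/d² = 2(1.645 + 1.555)²/0.75² = 36.4 → 37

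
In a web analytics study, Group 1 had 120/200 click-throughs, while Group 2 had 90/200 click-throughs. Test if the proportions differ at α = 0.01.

p̂₁ = 0.6, p̂₂ = 0.45, pooled p̂ = 0.525. z = 3.004. Critical: ±2.576. Reject H₀.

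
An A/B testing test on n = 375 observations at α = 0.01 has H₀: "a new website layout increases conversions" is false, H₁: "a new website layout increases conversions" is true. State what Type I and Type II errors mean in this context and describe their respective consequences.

Type I (false positive): concluding that a new website layout increases conversions when it is not — rolling out a layout that doesn't actually help — wasted engineering effort. Type II (false negative): failing to conclude that a new website layout increases conversions when it is — discarding a layout that would have improved conversions — lost revenue. Which is costlier depends on domain priorities and is a judgement call rather than a statistical fact.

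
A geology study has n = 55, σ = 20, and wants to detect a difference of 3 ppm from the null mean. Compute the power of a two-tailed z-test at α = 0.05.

SE = σ/√n = 20/√55 = 2.697. Non-centrality λ = d/SE = 3/2.697 = 1.112. Power ≈ Φ(λ - z_{α/2}) = Φ(1.112 - 1.96) = Φ(-0.848) = 0.198.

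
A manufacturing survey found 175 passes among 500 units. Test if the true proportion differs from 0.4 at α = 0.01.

p̂ = 0.35, p₀ = 0.4. z = (p̂ - p₀)/√(p₀(1-p₀)/n) = -2.282. Critical: ±2.576. Fail to reject H₀.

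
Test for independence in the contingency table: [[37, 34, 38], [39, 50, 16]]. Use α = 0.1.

χ² = 11.993. df = 2, critical = 4.605. Reject H₀. Variables are dependent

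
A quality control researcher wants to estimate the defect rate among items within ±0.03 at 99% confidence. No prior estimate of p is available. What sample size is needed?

Conservative approach: use p = 0.5 (maximizes p(1-p) = 0.25). n = z²(0.25)/E² = 2.576²×0.25/0.03² = 1843.3 → n = 1844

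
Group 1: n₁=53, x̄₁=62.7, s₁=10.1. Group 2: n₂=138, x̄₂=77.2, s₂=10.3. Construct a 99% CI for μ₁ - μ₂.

Difference = -14.5. SE = √(10.1²/53 + 10.3²/138) = 1.641. CI = (-18.73, -10.27)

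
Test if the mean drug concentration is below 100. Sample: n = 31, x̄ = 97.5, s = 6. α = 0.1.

t = (97.5 - 100)/(6/√31) = -2.32, df = 30. Critical t = -1.31. Reject H₀.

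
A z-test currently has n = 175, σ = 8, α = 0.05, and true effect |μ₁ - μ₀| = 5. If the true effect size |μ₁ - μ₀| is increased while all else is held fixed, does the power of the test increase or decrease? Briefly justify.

Power increases: a larger true effect increases the non-centrality λ = |μ₁ - μ₀|/(σ/√n).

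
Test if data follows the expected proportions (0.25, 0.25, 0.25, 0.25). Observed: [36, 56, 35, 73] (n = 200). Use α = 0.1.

Expected: [50.0, 50.0, 50.0, 50.0]. χ² = 19.72. df = 3, critical = 6.251. Reject H₀.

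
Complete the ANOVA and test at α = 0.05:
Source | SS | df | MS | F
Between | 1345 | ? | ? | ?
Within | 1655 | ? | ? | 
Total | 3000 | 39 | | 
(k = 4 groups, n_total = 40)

df_between = 3, df_within = 36. MS_between = 448.33, MS_within = 45.97. F = 9.752, F_crit ≈ 2.866. Reject H₀.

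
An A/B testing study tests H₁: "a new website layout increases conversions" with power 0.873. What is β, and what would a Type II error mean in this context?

β = 1 - power = 1 - 0.873 = 0.127. A Type II error is failing to reject H₀ when H₀ is false (false negative) — here, failing to conclude that a new website layout increases conversions when in fact it is true. Consequence: discarding a layout that would have improved conversions — lost revenue.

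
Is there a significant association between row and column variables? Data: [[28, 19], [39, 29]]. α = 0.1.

χ² = 0.056. df = 1, critical = 2.706. Fail to reject H₀. No evidence of dependence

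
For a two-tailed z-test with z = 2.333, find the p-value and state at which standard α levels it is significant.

p = 2·P(Z > |2.333|) = 2·(1 - Φ(2.333)) ≈ 0.0196. Significant at α = 0.1; Significant at α = 0.05.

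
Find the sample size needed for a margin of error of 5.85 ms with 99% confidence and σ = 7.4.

n = (z*σ/E)² = (2.576×7.4/5.85)² = 10.6 → n = 11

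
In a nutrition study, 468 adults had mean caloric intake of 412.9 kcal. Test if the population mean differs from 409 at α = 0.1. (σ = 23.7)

z = (x̄ - μ₀)/(σ/√n) = (412.9 - 409)/(23.7/√468) = 3.56. Critical value: ±1.645. Since |3.56| > 1.645, Reject H₀.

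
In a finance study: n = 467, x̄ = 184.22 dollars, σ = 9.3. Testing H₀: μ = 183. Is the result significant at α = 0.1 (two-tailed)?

z = (184.22 - 183)/(9.3/√467) = 2.835. Since |z| > 1.645, significant at α = 0.1.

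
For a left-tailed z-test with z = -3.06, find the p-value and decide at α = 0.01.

p = P(Z < -3.06) = Φ(-3.06) ≈ 0.0011. Since p < 0.01, reject H₀ (significant) at α = 0.01.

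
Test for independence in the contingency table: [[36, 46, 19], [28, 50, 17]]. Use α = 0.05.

χ² = 1.095. df = 2, critical = 5.991. Fail to reject H₀. No evidence of dependence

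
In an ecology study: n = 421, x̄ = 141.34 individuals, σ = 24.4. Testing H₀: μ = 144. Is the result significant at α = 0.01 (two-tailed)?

z = (141.34 - 144)/(24.4/√421) = -2.237. Since |z| ≤ 2.576, not significant at α = 0.01.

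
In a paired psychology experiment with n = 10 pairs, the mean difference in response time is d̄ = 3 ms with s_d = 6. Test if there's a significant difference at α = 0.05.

t = d̄/(s_d/√n) = 3/(6/√10) = 1.581. df = 9, critical t = ±2.262. Fail to reject H₀.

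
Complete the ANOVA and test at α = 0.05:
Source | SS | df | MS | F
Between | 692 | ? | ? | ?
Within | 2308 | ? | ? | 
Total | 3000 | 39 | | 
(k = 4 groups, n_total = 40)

df_between = 3, df_within = 36. MS_between = 230.67, MS_within = 64.11. F = 3.598, F_crit ≈ 2.866. Reject H₀.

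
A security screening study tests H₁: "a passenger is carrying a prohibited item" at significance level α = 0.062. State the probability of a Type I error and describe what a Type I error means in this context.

P(Type I error) = α = 0.062. A Type I error is rejecting H₀ when H₀ is actually true (false positive) — here, concluding that a passenger is carrying a prohibited item when in fact this is not the case. Consequence: detaining an innocent passenger — delay and inconvenience.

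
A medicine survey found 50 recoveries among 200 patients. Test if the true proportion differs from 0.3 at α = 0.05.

p̂ = 0.25, p₀ = 0.3. z = (p̂ - p₀)/√(p₀(1-p₀)/n) = -1.543. Critical: ±1.96. Fail to reject H₀.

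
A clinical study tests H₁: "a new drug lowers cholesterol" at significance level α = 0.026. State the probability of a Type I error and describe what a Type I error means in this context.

P(Type I error) = α = 0.026. A Type I error is rejecting H₀ when H₀ is actually true (false positive) — here, concluding that a new drug lowers cholesterol when in fact this is not the case. Consequence: approving an ineffective drug — patients take a useless medication and may skip effective alternatives.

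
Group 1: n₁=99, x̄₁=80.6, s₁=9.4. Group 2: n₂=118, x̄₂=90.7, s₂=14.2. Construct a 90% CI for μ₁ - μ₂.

Difference = -10.1. SE = √(9.4²/99 + 14.2²/118) = 1.613. CI = (-12.75, -7.45)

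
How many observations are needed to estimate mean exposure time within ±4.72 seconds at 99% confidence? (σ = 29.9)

n = (z*σ/E)² = (2.576×29.9/4.72)² = 266.3 → n = 267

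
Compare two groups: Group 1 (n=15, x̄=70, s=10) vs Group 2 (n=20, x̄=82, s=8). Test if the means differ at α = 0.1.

Pooled sp = 8.9. t = -3.946, df = 33. Critical t = ±1.692. Reject H₀.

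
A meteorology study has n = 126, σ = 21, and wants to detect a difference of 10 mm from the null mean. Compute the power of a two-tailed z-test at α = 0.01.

SE = σ/√n = 21/√126 = 1.871. Non-centrality λ = d/SE = 10/1.871 = 5.345. Power ≈ Φ(λ - z_{α/2}) = Φ(5.345 - 2.576) = Φ(2.769) = 0.997.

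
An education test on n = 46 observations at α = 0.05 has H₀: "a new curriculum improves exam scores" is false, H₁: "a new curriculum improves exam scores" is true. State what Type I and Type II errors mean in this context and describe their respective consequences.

Type I (false positive): concluding that a new curriculum improves exam scores when it is not — adopting a curriculum that gives no real benefit — disruption for nothing. Type II (false negative): failing to conclude that a new curriculum improves exam scores when it is — keeping the old curriculum when the new one would have helped students. Which is costlier depends on domain priorities and is a judgement call rather than a statistical fact.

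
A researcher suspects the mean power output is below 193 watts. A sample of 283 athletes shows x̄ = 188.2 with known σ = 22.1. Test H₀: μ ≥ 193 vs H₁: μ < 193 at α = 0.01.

z = -3.654. Critical value: -2.33. Reject H₀.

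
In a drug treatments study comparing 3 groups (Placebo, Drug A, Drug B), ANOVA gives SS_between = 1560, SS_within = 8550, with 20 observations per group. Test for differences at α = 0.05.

df_between = 2, df_within = 57. F = MS_between/MS_within = 780.0/150.0 = 5.2. F_crit ≈ 3.159. Reject H₀. At least one mean differs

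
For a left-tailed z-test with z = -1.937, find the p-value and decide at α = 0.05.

p = P(Z < -1.937) = Φ(-1.937) ≈ 0.0264. Since p < 0.05, reject H₀ (significant) at α = 0.05.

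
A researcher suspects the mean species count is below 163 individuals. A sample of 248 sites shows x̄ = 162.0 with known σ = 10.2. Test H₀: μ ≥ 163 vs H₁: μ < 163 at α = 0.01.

z = -1.544. Critical value: -2.33. Fail to reject H₀.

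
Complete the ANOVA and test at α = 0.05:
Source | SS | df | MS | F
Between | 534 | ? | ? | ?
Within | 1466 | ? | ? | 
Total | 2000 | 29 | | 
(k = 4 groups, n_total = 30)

df_between = 3, df_within = 26. MS_between = 178.0, MS_within = 56.38. F = 3.157, F_crit ≈ 2.975. Reject H₀.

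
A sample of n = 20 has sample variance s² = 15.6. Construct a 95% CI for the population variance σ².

df = 19. χ²_{0.025} = 32.852, χ²_{0.975} = 8.907. CI for σ² = ((n-1)s²/χ²_{α/2}, (n-1)s²/χ²_{1-α/2}) = (19·15.6/32.852, 19·15.6/8.907) = (9.02, 33.28)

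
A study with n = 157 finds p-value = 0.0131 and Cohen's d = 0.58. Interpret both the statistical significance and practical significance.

Statistically significant (p = 0.0131 < 0.05). Cohen's d = 0.58 indicates a medium effect size. Both statistical and practical significance should be considered.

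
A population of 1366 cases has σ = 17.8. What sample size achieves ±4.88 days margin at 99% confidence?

Without FPC: n₀ = (2.576×17.8/4.88)² = 88.286. With FPC: n = n₀N/(n₀+N-1) = 83.0 → n = 83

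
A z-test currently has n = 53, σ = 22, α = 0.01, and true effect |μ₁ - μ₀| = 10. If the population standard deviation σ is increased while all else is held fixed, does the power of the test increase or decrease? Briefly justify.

Power decreases: a larger σ inflates the standard error σ/√n, pulling the sampling distribution under H₁ back toward the critical value.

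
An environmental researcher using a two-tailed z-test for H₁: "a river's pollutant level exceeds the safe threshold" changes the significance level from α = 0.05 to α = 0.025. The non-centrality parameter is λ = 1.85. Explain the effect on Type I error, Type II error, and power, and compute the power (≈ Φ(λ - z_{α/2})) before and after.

Decreasing α from 0.05 to 0.025:
• Type I error rate decreases (α is the Type I rate by definition).
• Critical value moves from z_{α/2} = 1.96 to 2.241, so power = Φ(λ - z_{α/2}) goes from Φ(1.85 - 1.96) = 0.456 to Φ(1.85 - 2.241) = 0.348.
• Type II error rate β = 1 - power therefore increases (0.544 → 0.652).
Appropriate when false positives are costly — here, shutting down a compliant factory unnecessarily.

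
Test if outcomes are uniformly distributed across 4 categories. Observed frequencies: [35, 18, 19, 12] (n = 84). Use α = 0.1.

Expected = 21 each. χ² = Σ(O-E)²/E = 13.81. df = 3, critical value = 6.251. Reject H₀.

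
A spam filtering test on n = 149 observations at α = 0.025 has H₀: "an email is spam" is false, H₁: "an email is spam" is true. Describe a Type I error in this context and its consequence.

Type I error: rejecting H₀ when it is true — concluding that an email is spam when in fact it is not. Consequence: a legitimate email is sent to the spam folder and the user misses it.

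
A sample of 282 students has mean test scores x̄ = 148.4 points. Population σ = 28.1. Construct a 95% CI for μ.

CI = x̄ ± z*(σ/√n) = 148.4 ± 1.96(28.1/√282) = 148.4 ± 3.28 = (145.12, 151.68)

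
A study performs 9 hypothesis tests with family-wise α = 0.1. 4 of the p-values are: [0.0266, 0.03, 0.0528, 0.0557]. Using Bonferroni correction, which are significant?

Bonferroni α = 0.1/9 = 0.01111. None of the given p-values are significant.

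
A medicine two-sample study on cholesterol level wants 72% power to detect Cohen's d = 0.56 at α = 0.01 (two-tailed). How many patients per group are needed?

z_{α/2} = 2.576, z_β = Φ⁻¹(0.72) = 0.583. For medium effect (d = 0.56): n per group = 2(z_{α/2} + z_β)²/d² = 2(2.576 + 0.583)²/0.56² = 63.6 → 64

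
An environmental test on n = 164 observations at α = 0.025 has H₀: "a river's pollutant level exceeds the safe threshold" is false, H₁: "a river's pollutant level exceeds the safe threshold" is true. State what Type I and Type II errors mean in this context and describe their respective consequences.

Type I (false positive): concluding that a river's pollutant level exceeds the safe threshold when it is not — shutting down a compliant factory unnecessarily. Type II (false negative): failing to conclude that a river's pollutant level exceeds the safe threshold when it is — allowing unsafe pollution to continue. Which is costlier depends on domain priorities and is a judgement call rather than a statistical fact.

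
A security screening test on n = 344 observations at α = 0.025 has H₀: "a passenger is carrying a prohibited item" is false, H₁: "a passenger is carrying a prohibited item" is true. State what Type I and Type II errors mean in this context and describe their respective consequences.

Type I (false positive): concluding that a passenger is carrying a prohibited item when it is not — detaining an innocent passenger — delay and inconvenience. Type II (false negative): failing to conclude that a passenger is carrying a prohibited item when it is — letting a prohibited item through — security breach. Which is costlier depends on domain priorities and is a judgement call rather than a statistical fact.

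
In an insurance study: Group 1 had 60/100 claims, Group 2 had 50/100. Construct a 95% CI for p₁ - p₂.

p̂₁ = 0.6, p̂₂ = 0.5. Difference = 0.1. CI = (-0.037, 0.237)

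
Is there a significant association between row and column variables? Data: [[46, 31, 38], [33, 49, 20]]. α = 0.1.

χ² = 11.036. df = 2, critical = 4.605. Reject H₀. Variables are dependent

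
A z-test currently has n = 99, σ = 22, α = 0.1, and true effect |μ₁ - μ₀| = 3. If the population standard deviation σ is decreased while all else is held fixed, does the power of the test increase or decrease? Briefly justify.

Power increases: a smaller σ shrinks the standard error σ/√n, moving the sampling distribution under H₁ further from the critical value.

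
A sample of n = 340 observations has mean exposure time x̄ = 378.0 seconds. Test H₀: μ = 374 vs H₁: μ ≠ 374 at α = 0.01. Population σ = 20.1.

z = (x̄ - μ₀)/(σ/√n) = (378.0 - 374)/(20.1/√340) = 3.669. Critical value: ±2.576. Since |3.669| > 2.576, Reject H₀.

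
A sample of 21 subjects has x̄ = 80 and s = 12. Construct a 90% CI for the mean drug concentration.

CI = x̄ ± t*(s/√n) = 80 ± 1.725(12/√21) = (75.48, 84.52)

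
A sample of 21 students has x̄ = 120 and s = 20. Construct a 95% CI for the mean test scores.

CI = x̄ ± t*(s/√n) = 120 ± 2.086(20/√21) = (110.9, 129.1)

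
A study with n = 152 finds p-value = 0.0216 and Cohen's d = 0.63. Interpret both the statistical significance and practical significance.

Statistically significant (p = 0.0216 < 0.05). Cohen's d = 0.63 indicates a medium effect size. Both statistical and practical significance should be considered.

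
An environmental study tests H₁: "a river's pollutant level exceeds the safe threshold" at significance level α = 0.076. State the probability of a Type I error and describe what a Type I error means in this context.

P(Type I error) = α = 0.076. A Type I error is rejecting H₀ when H₀ is actually true (false positive) — here, concluding that a river's pollutant level exceeds the safe threshold when in fact this is not the case. Consequence: shutting down a compliant factory unnecessarily.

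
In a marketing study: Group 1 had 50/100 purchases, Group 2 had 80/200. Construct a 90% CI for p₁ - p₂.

p̂₁ = 0.5, p̂₂ = 0.4. Difference = 0.1. CI = (-0.0, 0.2)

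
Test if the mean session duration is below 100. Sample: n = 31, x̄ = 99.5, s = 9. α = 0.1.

t = (99.5 - 100)/(9/√31) = -0.309, df = 30. Critical t = -1.31. Fail to reject H₀.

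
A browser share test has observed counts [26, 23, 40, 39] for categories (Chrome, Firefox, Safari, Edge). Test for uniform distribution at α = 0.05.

Expected = 32 each. χ² = Σ(O-E)²/E = 7.188. df = 3, critical value = 7.815. Fail to reject H₀.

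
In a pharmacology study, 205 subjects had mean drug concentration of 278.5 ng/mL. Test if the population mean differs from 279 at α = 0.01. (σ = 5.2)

z = (x̄ - μ₀)/(σ/√n) = (278.5 - 279)/(5.2/√205) = -1.377. Critical value: ±2.576. Since |-1.377| ≤ 2.576, Fail to reject H₀.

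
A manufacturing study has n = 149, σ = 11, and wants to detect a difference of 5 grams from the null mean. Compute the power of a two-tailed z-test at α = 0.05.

SE = σ/√n = 11/√149 = 0.901. Non-centrality λ = d/SE = 5/0.901 = 5.548. Power ≈ Φ(λ - z_{α/2}) = Φ(5.548 - 1.96) = Φ(3.588) = 1.0.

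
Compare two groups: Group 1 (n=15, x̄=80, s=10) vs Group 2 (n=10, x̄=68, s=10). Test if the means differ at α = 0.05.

Pooled sp = 10.0. t = 2.939, df = 23. Critical t = ±2.069. Reject H₀.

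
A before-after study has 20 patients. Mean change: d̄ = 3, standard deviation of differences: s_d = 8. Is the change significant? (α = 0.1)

t = d̄/(s_d/√n) = 3/(8/√20) = 1.677. df = 19, critical t = ±1.729. Fail to reject H₀.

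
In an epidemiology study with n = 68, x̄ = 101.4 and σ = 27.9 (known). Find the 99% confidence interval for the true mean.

CI = x̄ ± z*(σ/√n) = 101.4 ± 2.576(27.9/√68) = 101.4 ± 8.72 = (92.68, 110.12)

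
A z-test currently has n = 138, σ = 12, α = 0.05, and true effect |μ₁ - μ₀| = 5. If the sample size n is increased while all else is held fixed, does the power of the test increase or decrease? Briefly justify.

Power increases: a larger n shrinks the standard error σ/√n, moving the sampling distribution under H₁ further from the critical value.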